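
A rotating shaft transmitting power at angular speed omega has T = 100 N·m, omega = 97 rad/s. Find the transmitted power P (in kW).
Model: a rotating shaft transmitting power at angular speed omega, so P = T·omega.
Substitute:
  P = 100 × 97
  P = 9700 W
Convert: P = 9700 W = 9.7 kW
Final answer: P = 9.7 kW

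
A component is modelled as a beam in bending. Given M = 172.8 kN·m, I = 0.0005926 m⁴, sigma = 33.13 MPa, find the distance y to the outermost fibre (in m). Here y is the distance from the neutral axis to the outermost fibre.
Model: a beam in bending, so sigma = (M·y) / I.
Solve for y: y = (sigma·I) / M.
Convert to SI units:
  M = 172.8 kN·m = 172800 N·m
  sigma = 33.13 MPa = 3.313 × 10⁷ Pa
Substitute:
  y = ((3.313 × 10⁷) × 0.0005926) / 172800
  y = 0.1136 m
Final answer: y = 0.1136 m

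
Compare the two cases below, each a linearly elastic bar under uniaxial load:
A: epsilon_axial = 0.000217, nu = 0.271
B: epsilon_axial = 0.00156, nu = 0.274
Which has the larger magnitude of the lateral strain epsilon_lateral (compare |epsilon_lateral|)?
Model: a linearly elastic bar under uniaxial load, so epsilon_lateral = -nu·epsilon_axial (SI units).
  A: epsilon_lateral = -(0.271 × 0.000217) = -5.881 × 10⁻⁵
  B: epsilon_lateral = -(0.274 × 0.00156) = -0.0004274
|epsilon_lateral|: A = 5.881 × 10⁻⁵, B = 0.0004274, so B is larger in magnitude.
Final answer: B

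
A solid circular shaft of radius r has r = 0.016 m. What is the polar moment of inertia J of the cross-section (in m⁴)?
Model: a solid circular shaft of radius r, so J = (π·r^4) / 2.
Substitute:
  J = (π × 0.016^4) / 2
  J = 1.029 × 10⁻⁷ m⁴
Final answer: J = 1.029 × 10⁻⁷ m⁴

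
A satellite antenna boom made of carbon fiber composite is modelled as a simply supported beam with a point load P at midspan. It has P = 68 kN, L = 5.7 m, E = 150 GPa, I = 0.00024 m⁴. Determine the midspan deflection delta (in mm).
Model: a simply supported beam with a point load P at midspan, so delta = (P·L^3) / (48·E·I).
Convert to SI units:
  P = 68 kN = 68000 N
  E = 150 GPa = 1.5 × 10¹¹ Pa
Substitute:
  delta = (68000 × 5.7^3) / (48 × (1.5 × 10¹¹) × 0.00024)
  delta = 0.007288 m
Convert: delta = 0.007288 m = 7.288 mm
Final answer: delta = 7.288 mm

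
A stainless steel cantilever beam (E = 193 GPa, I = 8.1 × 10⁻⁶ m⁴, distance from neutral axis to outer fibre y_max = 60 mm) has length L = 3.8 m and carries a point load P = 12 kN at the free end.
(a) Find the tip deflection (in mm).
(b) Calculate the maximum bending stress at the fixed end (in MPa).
(a) Tip deflection of a cantilever with an end point load: δ = P·L^3 / (3·E·I). Convert P = 12 kN = 12000 N, E = 193 GPa = 1.93 × 10¹¹ Pa.
  δ = (12000 × 3.8^3) / (3 × (1.93 × 10¹¹) × (8.1 × 10⁻⁶)) = 0.1404 m = 140.4 mm
(b) Maximum bending moment at the fixed end: M = P·L = 12000 × 3.8 = 45600 N·m. Convert y_max = 60 mm = 0.06 m.
  σ = M·y_max / I = (45600 × 0.06) / (8.1 × 10⁻⁶) = 3.378 × 10⁸ Pa = 337.8 MPa
Final answer: (a) δ = 140.4 mm, (b) σ = 337.8 MPa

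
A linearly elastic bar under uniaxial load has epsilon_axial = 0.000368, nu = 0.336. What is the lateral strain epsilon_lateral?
Model: a linearly elastic bar under uniaxial load, so epsilon_lateral = -nu·epsilon_axial.
Substitute:
  epsilon_lateral = -(0.336 × 0.000368)
  epsilon_lateral = -0.0001236
Final answer: epsilon_lateral = -0.0001236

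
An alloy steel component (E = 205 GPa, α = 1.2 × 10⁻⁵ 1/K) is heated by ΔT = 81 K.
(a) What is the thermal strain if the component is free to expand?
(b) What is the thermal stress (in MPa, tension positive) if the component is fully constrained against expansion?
(a) Free thermal strain ε_th = α·ΔT = (1.2 × 10⁻⁵) × 81 = 0.000972
(b) Fully constrained, the expansion is suppressed, so σ = -E·α·ΔT. Convert E = 205 GPa = 2.05 × 10¹¹ Pa.
  σ = -(2.05 × 10¹¹) × (1.2 × 10⁻⁵) × 81 = -1.993 × 10⁸ Pa = -199.3 MPa (compressive)
Final answer: (a) ε_th = 0.000972, (b) σ = -199.3 MPa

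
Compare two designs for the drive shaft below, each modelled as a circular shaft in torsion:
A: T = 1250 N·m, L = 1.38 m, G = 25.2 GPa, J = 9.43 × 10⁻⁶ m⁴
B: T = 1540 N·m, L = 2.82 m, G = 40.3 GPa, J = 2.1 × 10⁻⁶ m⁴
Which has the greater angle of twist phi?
Model: a circular shaft in torsion, so phi = (T·L) / (G·J) (SI units).
  A: phi = (1250 × 1.38) / ((2.52 × 10¹⁰) × (9.43 × 10⁻⁶)) = 0.007259 rad = 0.4159°
  B: phi = (1540 × 2.82) / ((4.03 × 10¹⁰) × (2.1 × 10⁻⁶)) = 0.05132 rad = 2.94°
2.94° > 0.4159°, so B is larger.
Final answer: B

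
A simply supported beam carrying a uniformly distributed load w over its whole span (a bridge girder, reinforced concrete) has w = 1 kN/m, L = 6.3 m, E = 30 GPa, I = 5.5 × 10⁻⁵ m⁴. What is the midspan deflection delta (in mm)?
Model: a simply supported beam carrying a uniformly distributed load w over its whole span, so delta = (5·w·L^4) / (384·E·I).
Convert to SI units:
  w = 1 kN/m = 1000 N/m
  E = 30 GPa = 3 × 10¹⁰ Pa
Substitute:
  delta = (5 × 1000 × 6.3^4) / (384 × (3 × 10¹⁰) × (5.5 × 10⁻⁵))
  delta = 0.01243 m
Convert: delta = 0.01243 m = 12.43 mm
Final answer: delta = 12.43 mm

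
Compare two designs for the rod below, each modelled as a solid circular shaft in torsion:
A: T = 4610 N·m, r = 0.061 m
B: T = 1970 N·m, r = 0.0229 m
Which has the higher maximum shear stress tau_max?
Model: a solid circular shaft in torsion, so tau_max = (2·T) / (π·r^3) (SI units).
  A: tau_max = (2 × 4610) / (π × 0.061^3) = 1.293 × 10⁷ Pa = 12.93 MPa
  B: tau_max = (2 × 1970) / (π × 0.0229^3) = 1.044 × 10⁸ Pa = 104.4 MPa
104.4 MPa > 12.93 MPa, so B is larger.
Final answer: B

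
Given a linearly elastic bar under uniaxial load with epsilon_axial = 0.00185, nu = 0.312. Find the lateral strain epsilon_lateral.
Model: a linearly elastic bar under uniaxial load, so epsilon_lateral = -nu·epsilon_axial.
Substitute:
  epsilon_lateral = -(0.312 × 0.00185)
  epsilon_lateral = -0.0005772
Final answer: epsilon_lateral = -0.0005772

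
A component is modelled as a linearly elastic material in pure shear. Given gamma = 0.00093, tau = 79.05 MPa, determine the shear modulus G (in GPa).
Model: a linearly elastic material in pure shear, so tau = G·gamma.
Solve for G: G = tau / gamma.
Convert to SI units:
  tau = 79.05 MPa = 7.905 × 10⁷ Pa
Substitute:
  G = (7.905 × 10⁷) / 0.00093
  G = 8.5 × 10¹⁰ Pa
Convert: G = 8.5 × 10¹⁰ Pa = 85 GPa
Final answer: G = 85 GPa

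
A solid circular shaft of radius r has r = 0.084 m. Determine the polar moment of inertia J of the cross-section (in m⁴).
Model: a solid circular shaft of radius r, so J = (π·r^4) / 2.
Substitute:
  J = (π × 0.084^4) / 2
  J = 7.821 × 10⁻⁵ m⁴
Final answer: J = 7.821 × 10⁻⁵ m⁴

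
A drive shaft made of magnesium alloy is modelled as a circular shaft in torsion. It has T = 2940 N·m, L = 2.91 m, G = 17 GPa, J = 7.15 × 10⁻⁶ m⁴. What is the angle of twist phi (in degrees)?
Model: a circular shaft in torsion, so phi = (T·L) / (G·J).
Convert to SI units:
  G = 17 GPa = 1.7 × 10¹⁰ Pa
Substitute:
  phi = (2940 × 2.91) / ((1.7 × 10¹⁰) × (7.15 × 10⁻⁶))
  phi = 0.07039 rad
Convert to degrees: phi = 0.07039 × 180/π = 4.033°
Final answer: phi = 4.033°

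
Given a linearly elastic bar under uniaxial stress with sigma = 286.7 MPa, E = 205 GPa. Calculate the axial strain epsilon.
Model: a linearly elastic bar under uniaxial stress, so epsilon = sigma / E.
Convert to SI units:
  sigma = 286.7 MPa = 2.867 × 10⁸ Pa
  E = 205 GPa = 2.05 × 10¹¹ Pa
Substitute:
  epsilon = (2.867 × 10⁸) / (2.05 × 10¹¹)
  epsilon = 0.001399
Final answer: epsilon = 0.001399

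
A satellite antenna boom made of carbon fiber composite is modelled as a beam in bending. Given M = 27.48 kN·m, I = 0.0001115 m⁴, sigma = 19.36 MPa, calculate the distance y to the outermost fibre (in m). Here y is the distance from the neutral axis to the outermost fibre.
Model: a beam in bending, so sigma = (M·y) / I.
Solve for y: y = (sigma·I) / M.
Convert to SI units:
  M = 27.48 kN·m = 27480 N·m
  sigma = 19.36 MPa = 1.936 × 10⁷ Pa
Substitute:
  y = ((1.936 × 10⁷) × 0.0001115) / 27480
  y = 0.07855 m
Final answer: y = 0.07855 m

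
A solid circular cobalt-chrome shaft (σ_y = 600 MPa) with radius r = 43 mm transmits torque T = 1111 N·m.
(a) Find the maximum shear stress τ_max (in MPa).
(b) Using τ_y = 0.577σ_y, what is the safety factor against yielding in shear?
(a) For a solid circular shaft, τ_max = T·r/J with J = π·r^4/2, i.e. τ_max = 2·T / (π·r^3). Convert r = 43 mm = 0.043 m.
  τ_max = (2 × 1111) / (π × 0.043^3) = 8.896 × 10⁶ Pa = 8.896 MPa
(b) τ_y = 0.577 × 600 = 346.2 MPa
  SF = τ_y/τ_max = 346.2 / 8.896 = 38.92
Final answer: (a) τ_max = 8.896 MPa, (b) SF = 38.92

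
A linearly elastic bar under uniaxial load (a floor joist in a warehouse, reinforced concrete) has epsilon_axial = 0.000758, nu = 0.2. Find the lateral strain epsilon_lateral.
Model: a linearly elastic bar under uniaxial load, so epsilon_lateral = -nu·epsilon_axial.
Substitute:
  epsilon_lateral = -(0.2 × 0.000758)
  epsilon_lateral = -0.0001516
Final answer: epsilon_lateral = -0.0001516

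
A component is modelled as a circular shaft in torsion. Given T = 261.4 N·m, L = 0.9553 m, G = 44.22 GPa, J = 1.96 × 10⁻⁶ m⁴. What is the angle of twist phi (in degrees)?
Model: a circular shaft in torsion, so phi = (T·L) / (G·J).
Convert to SI units:
  G = 44.22 GPa = 4.422 × 10¹⁰ Pa
Substitute:
  phi = (261.4 × 0.9553) / ((4.422 × 10¹⁰) × (1.96 × 10⁻⁶))
  phi = 0.002881 rad
Convert to degrees: phi = 0.002881 × 180/π = 0.1651°
Final answer: phi = 0.1651°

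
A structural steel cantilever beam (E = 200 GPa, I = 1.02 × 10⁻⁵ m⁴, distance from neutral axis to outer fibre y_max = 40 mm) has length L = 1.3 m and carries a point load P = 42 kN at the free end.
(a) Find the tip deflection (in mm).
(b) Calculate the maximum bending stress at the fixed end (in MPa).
(a) Tip deflection of a cantilever with an end point load: δ = P·L^3 / (3·E·I). Convert P = 42 kN = 42000 N, E = 200 GPa = 2 × 10¹¹ Pa.
  δ = (42000 × 1.3^3) / (3 × (2 × 10¹¹) × (1.02 × 10⁻⁵)) = 0.01508 m = 15.08 mm
(b) Maximum bending moment at the fixed end: M = P·L = 42000 × 1.3 = 54600 N·m. Convert y_max = 40 mm = 0.04 m.
  σ = M·y_max / I = (54600 × 0.04) / (1.02 × 10⁻⁵) = 2.141 × 10⁸ Pa = 214.1 MPa
Final answer: (a) δ = 15.08 mm, (b) σ = 214.1 MPa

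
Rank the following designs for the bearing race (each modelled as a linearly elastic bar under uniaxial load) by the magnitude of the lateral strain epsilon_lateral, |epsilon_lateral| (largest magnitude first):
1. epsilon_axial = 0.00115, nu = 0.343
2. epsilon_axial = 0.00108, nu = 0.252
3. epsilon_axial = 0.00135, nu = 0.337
Model: a linearly elastic bar under uniaxial load, so epsilon_lateral = -nu·epsilon_axial (SI units).
  Case 1: epsilon_lateral = -(0.343 × 0.00115) = -0.0003945
  Case 2: epsilon_lateral = -(0.252 × 0.00108) = -0.0002722
  Case 3: epsilon_lateral = -(0.337 × 0.00135) = -0.000455
Ordering by |epsilon_lateral|: 0.000455 (case 3) > 0.0003945 (case 1) > 0.0002722 (case 2)
Final answer: 3, 1, 2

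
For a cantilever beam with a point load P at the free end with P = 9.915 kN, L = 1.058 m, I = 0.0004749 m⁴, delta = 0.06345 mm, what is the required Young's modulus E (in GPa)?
Model: a cantilever beam with a point load P at the free end, so delta = (P·L^3) / (3·E·I).
Solve for E: E = (P·L^3) / (3·delta·I).
Convert to SI units:
  P = 9.915 kN = 9915 N
  delta = 0.06345 mm = 6.345 × 10⁻⁵ m
Substitute:
  E = (9915 × 1.058^3) / (3 × (6.345 × 10⁻⁵) × 0.0004749)
  E = 1.299 × 10¹¹ Pa
Convert: E = 1.299 × 10¹¹ Pa = 129.9 GPa
Final answer: E = 129.9 GPa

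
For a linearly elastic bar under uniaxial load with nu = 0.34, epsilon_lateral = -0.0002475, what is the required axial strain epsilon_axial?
Model: a linearly elastic bar under uniaxial load, so epsilon_lateral = -nu·epsilon_axial.
Solve for epsilon_axial: epsilon_axial = -epsilon_lateral / nu.
Substitute:
  epsilon_axial = -(-0.0002475) / 0.34
  epsilon_axial = 0.0007279
Final answer: epsilon_axial = 0.0007279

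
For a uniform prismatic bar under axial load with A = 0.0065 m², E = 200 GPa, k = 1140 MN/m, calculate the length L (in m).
Model: a uniform prismatic bar under axial load, so k = (A·E) / L.
Solve for L: L = (A·E) / k.
Convert to SI units:
  E = 200 GPa = 2 × 10¹¹ Pa
  k = 1140 MN/m = 1.14 × 10⁹ N/m
Substitute:
  L = (0.0065 × (2 × 10¹¹)) / (1.14 × 10⁹)
  L = 1.14 m
Final answer: L = 1.14 m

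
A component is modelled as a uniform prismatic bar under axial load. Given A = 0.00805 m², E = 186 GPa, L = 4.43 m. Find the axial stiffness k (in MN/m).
Model: a uniform prismatic bar under axial load, so k = (A·E) / L.
Convert to SI units:
  E = 186 GPa = 1.86 × 10¹¹ Pa
Substitute:
  k = (0.00805 × (1.86 × 10¹¹)) / 4.43
  k = 3.38 × 10⁸ N/m
Convert: k = 3.38 × 10⁸ N/m = 338 MN/m
Final answer: k = 338 MN/m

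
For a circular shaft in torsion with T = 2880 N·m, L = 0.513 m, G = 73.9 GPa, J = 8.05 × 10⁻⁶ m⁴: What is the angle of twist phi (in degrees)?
Model: a circular shaft in torsion, so phi = (T·L) / (G·J).
Convert to SI units:
  G = 73.9 GPa = 7.39 × 10¹⁰ Pa
Substitute:
  phi = (2880 × 0.513) / ((7.39 × 10¹⁰) × (8.05 × 10⁻⁶))
  phi = 0.002484 rad
Convert to degrees: phi = 0.002484 × 180/π = 0.1423°
Final answer: phi = 0.1423°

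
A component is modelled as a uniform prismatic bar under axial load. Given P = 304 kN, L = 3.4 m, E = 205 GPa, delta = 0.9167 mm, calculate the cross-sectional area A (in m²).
Model: a uniform prismatic bar under axial load, so delta = (P·L) / (A·E).
Solve for A: A = (P·L) / (delta·E).
Convert to SI units:
  P = 304 kN = 304000 N
  E = 205 GPa = 2.05 × 10¹¹ Pa
  delta = 0.9167 mm = 0.0009167 m
Substitute:
  A = (304000 × 3.4) / (0.0009167 × (2.05 × 10¹¹))
  A = 0.0055 m²
Final answer: A = 0.0055 m²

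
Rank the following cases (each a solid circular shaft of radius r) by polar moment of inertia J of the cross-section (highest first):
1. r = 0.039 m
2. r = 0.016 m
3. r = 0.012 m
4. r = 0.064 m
Model: a solid circular shaft of radius r, so J = (π·r^4) / 2 (SI units).
  Case 1: J = (π × 0.039^4) / 2 = 3.634 × 10⁻⁶ m⁴
  Case 2: J = (π × 0.016^4) / 2 = 1.029 × 10⁻⁷ m⁴
  Case 3: J = (π × 0.012^4) / 2 = 3.257 × 10⁻⁸ m⁴
  Case 4: J = (π × 0.064^4) / 2 = 2.635 × 10⁻⁵ m⁴
Ordering: 2.635 × 10⁻⁵ m⁴ (case 4) > 3.634 × 10⁻⁶ m⁴ (case 1) > 1.029 × 10⁻⁷ m⁴ (case 2) > 3.257 × 10⁻⁸ m⁴ (case 3)
Final answer: 4, 1, 2, 3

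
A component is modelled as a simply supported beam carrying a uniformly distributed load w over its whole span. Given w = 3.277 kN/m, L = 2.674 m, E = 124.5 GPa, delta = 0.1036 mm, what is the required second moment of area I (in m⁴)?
Model: a simply supported beam carrying a uniformly distributed load w over its whole span, so delta = (5·w·L^4) / (384·E·I).
Solve for I: I = (5·w·L^4) / (384·delta·E).
Convert to SI units:
  w = 3.277 kN/m = 3277 N/m
  E = 124.5 GPa = 1.245 × 10¹¹ Pa
  delta = 0.1036 mm = 0.0001036 m
Substitute:
  I = (5 × 3277 × 2.674^4) / (384 × 0.0001036 × (1.245 × 10¹¹))
  I = 0.0001691 m⁴
Final answer: I = 0.0001691 m⁴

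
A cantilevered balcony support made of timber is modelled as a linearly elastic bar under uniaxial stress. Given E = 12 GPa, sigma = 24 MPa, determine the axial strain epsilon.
Model: a linearly elastic bar under uniaxial stress, so sigma = E·epsilon.
Solve for epsilon: epsilon = sigma / E.
Convert to SI units:
  E = 12 GPa = 1.2 × 10¹⁰ Pa
  sigma = 24 MPa = 2.4 × 10⁷ Pa
Substitute:
  epsilon = (2.4 × 10⁷) / (1.2 × 10¹⁰)
  epsilon = 0.002
Final answer: epsilon = 0.002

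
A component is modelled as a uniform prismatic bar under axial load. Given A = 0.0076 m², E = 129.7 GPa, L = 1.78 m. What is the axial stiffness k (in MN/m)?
Model: a uniform prismatic bar under axial load, so k = (A·E) / L.
Convert to SI units:
  E = 129.7 GPa = 1.297 × 10¹¹ Pa
Substitute:
  k = (0.0076 × (1.297 × 10¹¹)) / 1.78
  k = 5.538 × 10⁸ N/m
Convert: k = 5.538 × 10⁸ N/m = 553.8 MN/m
Final answer: k = 553.8 MN/m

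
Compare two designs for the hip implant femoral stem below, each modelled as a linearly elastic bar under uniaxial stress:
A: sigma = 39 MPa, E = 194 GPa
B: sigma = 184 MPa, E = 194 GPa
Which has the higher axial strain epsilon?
Model: a linearly elastic bar under uniaxial stress, so epsilon = sigma / E (SI units).
  A: epsilon = (3.9 × 10⁷) / (1.94 × 10¹¹) = 0.000201
  B: epsilon = (1.84 × 10⁸) / (1.94 × 10¹¹) = 0.0009485
0.0009485 > 0.000201, so B is larger.
Final answer: B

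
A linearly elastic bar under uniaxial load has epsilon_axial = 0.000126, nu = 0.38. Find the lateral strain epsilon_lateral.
Model: a linearly elastic bar under uniaxial load, so epsilon_lateral = -nu·epsilon_axial.
Substitute:
  epsilon_lateral = -(0.38 × 0.000126)
  epsilon_lateral = -4.788 × 10⁻⁵
Final answer: epsilon_lateral = -4.788 × 10⁻⁵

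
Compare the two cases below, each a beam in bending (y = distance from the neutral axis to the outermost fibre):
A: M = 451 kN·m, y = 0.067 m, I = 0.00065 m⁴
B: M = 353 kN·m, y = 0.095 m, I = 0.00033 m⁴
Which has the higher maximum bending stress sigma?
Model: a beam in bending (y = distance from the neutral axis to the outermost fibre), so sigma = (M·y) / I (SI units).
  A: sigma = (451000 × 0.067) / 0.00065 = 4.649 × 10⁷ Pa = 46.49 MPa
  B: sigma = (353000 × 0.095) / 0.00033 = 1.016 × 10⁸ Pa = 101.6 MPa
101.6 MPa > 46.49 MPa, so B is larger.
Final answer: B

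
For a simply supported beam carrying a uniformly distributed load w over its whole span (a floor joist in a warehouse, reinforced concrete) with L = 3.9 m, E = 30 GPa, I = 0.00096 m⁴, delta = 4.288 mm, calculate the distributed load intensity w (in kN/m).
Model: a simply supported beam carrying a uniformly distributed load w over its whole span, so delta = (5·w·L^4) / (384·E·I).
Solve for w: w = (384·delta·E·I) / (5·L^4).
Convert to SI units:
  E = 30 GPa = 3 × 10¹⁰ Pa
  delta = 4.288 mm = 0.004288 m
Substitute:
  w = (384 × 0.004288 × (3 × 10¹⁰) × 0.00096) / (5 × 3.9^4)
  w = 41000 N/m
Convert: w = 41000 N/m = 41 kN/m
Final answer: w = 41 kN/m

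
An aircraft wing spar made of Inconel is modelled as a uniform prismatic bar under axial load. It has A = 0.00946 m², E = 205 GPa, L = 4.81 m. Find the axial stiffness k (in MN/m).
Model: a uniform prismatic bar under axial load, so k = (A·E) / L.
Convert to SI units:
  E = 205 GPa = 2.05 × 10¹¹ Pa
Substitute:
  k = (0.00946 × (2.05 × 10¹¹)) / 4.81
  k = 4.032 × 10⁸ N/m
Convert: k = 4.032 × 10⁸ N/m = 403.2 MN/m
Final answer: k = 403.2 MN/m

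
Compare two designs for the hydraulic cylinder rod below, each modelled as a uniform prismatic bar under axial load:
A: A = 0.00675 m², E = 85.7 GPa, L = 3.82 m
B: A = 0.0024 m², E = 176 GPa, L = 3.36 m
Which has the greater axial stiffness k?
Model: a uniform prismatic bar under axial load, so k = (A·E) / L (SI units).
  A: k = (0.00675 × (8.57 × 10¹⁰)) / 3.82 = 1.514 × 10⁸ N/m = 151.4 MN/m
  B: k = (0.0024 × (1.76 × 10¹¹)) / 3.36 = 1.257 × 10⁸ N/m = 125.7 MN/m
151.4 MN/m > 125.7 MN/m, so A is larger.
Final answer: A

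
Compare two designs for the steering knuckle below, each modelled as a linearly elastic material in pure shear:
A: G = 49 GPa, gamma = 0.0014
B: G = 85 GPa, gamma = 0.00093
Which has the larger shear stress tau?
Model: a linearly elastic material in pure shear, so tau = G·gamma (SI units).
  A: tau = (4.9 × 10¹⁰) × 0.0014 = 6.86 × 10⁷ Pa = 68.6 MPa
  B: tau = (8.5 × 10¹⁰) × 0.00093 = 7.905 × 10⁷ Pa = 79.05 MPa
79.05 MPa > 68.6 MPa, so B is larger.
Final answer: B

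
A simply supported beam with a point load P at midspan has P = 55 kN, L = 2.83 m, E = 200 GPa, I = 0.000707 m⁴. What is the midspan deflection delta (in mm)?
Model: a simply supported beam with a point load P at midspan, so delta = (P·L^3) / (48·E·I).
Convert to SI units:
  P = 55 kN = 55000 N
  E = 200 GPa = 2 × 10¹¹ Pa
Substitute:
  delta = (55000 × 2.83^3) / (48 × (2 × 10¹¹) × 0.000707)
  delta = 0.0001837 m
Convert: delta = 0.0001837 m = 0.1837 mm
Final answer: delta = 0.1837 mm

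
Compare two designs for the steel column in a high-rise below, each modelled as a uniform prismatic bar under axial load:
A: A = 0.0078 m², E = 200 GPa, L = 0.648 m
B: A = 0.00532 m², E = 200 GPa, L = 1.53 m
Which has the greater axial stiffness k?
Model: a uniform prismatic bar under axial load, so k = (A·E) / L (SI units).
  A: k = (0.0078 × (2 × 10¹¹)) / 0.648 = 2.407 × 10⁹ N/m = 2407 MN/m
  B: k = (0.00532 × (2 × 10¹¹)) / 1.53 = 6.954 × 10⁸ N/m = 695.4 MN/m
2407 MN/m > 695.4 MN/m, so A is larger.
Final answer: A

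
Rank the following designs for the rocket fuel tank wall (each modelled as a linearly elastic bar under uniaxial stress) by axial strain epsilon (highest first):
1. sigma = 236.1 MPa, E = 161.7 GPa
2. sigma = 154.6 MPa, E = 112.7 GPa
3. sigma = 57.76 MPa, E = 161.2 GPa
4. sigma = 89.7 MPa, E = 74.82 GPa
Model: a linearly elastic bar under uniaxial stress, so epsilon = sigma / E (SI units).
  Case 1: epsilon = (2.361 × 10⁸) / (1.617 × 10¹¹) = 0.00146
  Case 2: epsilon = (1.546 × 10⁸) / (1.127 × 10¹¹) = 0.001372
  Case 3: epsilon = (5.776 × 10⁷) / (1.612 × 10¹¹) = 0.0003583
  Case 4: epsilon = (8.97 × 10⁷) / (7.482 × 10¹⁰) = 0.001199
Ordering: 0.00146 (case 1) > 0.001372 (case 2) > 0.001199 (case 4) > 0.0003583 (case 3)
Final answer: 1, 2, 4, 3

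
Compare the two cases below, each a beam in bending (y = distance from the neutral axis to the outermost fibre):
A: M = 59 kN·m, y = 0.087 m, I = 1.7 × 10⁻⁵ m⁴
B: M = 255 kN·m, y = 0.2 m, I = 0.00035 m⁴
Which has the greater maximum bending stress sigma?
Model: a beam in bending (y = distance from the neutral axis to the outermost fibre), so sigma = (M·y) / I (SI units).
  A: sigma = (59000 × 0.087) / (1.7 × 10⁻⁵) = 3.019 × 10⁸ Pa = 301.9 MPa
  B: sigma = (255000 × 0.2) / 0.00035 = 1.457 × 10⁸ Pa = 145.7 MPa
301.9 MPa > 145.7 MPa, so A is larger.
Final answer: A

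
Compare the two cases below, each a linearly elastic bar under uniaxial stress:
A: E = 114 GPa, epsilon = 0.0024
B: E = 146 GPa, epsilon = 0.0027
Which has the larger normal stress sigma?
Model: a linearly elastic bar under uniaxial stress, so sigma = E·epsilon (SI units).
  A: sigma = (1.14 × 10¹¹) × 0.0024 = 2.736 × 10⁸ Pa = 273.6 MPa
  B: sigma = (1.46 × 10¹¹) × 0.0027 = 3.942 × 10⁸ Pa = 394.2 MPa
394.2 MPa > 273.6 MPa, so B is larger.
Final answer: B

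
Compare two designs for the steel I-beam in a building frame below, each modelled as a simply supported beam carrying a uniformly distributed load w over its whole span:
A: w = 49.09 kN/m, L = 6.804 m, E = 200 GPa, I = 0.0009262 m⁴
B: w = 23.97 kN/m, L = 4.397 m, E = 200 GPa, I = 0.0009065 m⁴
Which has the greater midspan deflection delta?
Model: a simply supported beam carrying a uniformly distributed load w over its whole span, so delta = (5·w·L^4) / (384·E·I) (SI units).
  A: delta = (5 × 49090 × 6.804^4) / (384 × (2 × 10¹¹) × 0.0009262) = 0.007395 m = 7.395 mm
  B: delta = (5 × 23970 × 4.397^4) / (384 × (2 × 10¹¹) × 0.0009065) = 0.0006435 m = 0.6435 mm
7.395 mm > 0.6435 mm, so A is larger.
Final answer: A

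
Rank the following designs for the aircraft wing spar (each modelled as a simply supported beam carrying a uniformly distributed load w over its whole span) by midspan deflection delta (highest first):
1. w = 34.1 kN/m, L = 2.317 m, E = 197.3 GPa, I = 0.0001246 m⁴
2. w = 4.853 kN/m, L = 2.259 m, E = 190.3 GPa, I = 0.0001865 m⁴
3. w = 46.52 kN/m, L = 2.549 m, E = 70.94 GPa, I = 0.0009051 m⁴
Model: a simply supported beam carrying a uniformly distributed load w over its whole span, so delta = (5·w·L^4) / (384·E·I) (SI units).
  Case 1: delta = (5 × 34100 × 2.317^4) / (384 × (1.973 × 10¹¹) × 0.0001246) = 0.0005205 m = 0.5205 mm
  Case 2: delta = (5 × 4853 × 2.259^4) / (384 × (1.903 × 10¹¹) × 0.0001865) = 4.637 × 10⁻⁵ m = 0.04637 mm
  Case 3: delta = (5 × 46520 × 2.549^4) / (384 × (7.094 × 10¹⁰) × 0.0009051) = 0.0003983 m = 0.3983 mm
Ordering: 0.5205 mm (case 1) > 0.3983 mm (case 3) > 0.04637 mm (case 2)
Final answer: 1, 3, 2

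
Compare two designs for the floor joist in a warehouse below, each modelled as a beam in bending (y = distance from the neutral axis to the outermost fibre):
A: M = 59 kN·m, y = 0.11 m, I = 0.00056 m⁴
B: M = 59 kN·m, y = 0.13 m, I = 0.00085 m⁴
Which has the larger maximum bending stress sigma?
Model: a beam in bending (y = distance from the neutral axis to the outermost fibre), so sigma = (M·y) / I (SI units).
  A: sigma = (59000 × 0.11) / 0.00056 = 1.159 × 10⁷ Pa = 11.59 MPa
  B: sigma = (59000 × 0.13) / 0.00085 = 9.024 × 10⁶ Pa = 9.024 MPa
11.59 MPa > 9.024 MPa, so A is larger.
Final answer: A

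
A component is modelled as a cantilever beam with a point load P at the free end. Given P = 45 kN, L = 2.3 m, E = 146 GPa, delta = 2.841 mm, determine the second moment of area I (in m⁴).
Model: a cantilever beam with a point load P at the free end, so delta = (P·L^3) / (3·E·I).
Solve for I: I = (P·L^3) / (3·delta·E).
Convert to SI units:
  P = 45 kN = 45000 N
  E = 146 GPa = 1.46 × 10¹¹ Pa
  delta = 2.841 mm = 0.002841 m
Substitute:
  I = (45000 × 2.3^3) / (3 × 0.002841 × (1.46 × 10¹¹))
  I = 0.00044 m⁴
Final answer: I = 0.00044 m⁴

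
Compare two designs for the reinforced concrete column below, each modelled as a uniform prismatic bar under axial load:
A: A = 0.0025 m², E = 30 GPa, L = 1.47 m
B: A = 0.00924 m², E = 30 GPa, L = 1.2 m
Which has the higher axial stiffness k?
Model: a uniform prismatic bar under axial load, so k = (A·E) / L (SI units).
  A: k = (0.0025 × (3 × 10¹⁰)) / 1.47 = 5.102 × 10⁷ N/m = 51.02 MN/m
  B: k = (0.00924 × (3 × 10¹⁰)) / 1.2 = 2.31 × 10⁸ N/m = 231 MN/m
231 MN/m > 51.02 MN/m, so B is larger.
Final answer: B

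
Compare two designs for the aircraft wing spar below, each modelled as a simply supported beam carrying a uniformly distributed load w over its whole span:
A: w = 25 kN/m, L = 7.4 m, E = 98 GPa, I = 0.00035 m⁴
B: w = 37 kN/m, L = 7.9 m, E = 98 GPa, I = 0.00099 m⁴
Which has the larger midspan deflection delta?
Model: a simply supported beam carrying a uniformly distributed load w over its whole span, so delta = (5·w·L^4) / (384·E·I) (SI units).
  A: delta = (5 × 25000 × 7.4^4) / (384 × (9.8 × 10¹⁰) × 0.00035) = 0.02846 m = 28.46 mm
  B: delta = (5 × 37000 × 7.9^4) / (384 × (9.8 × 10¹⁰) × 0.00099) = 0.01934 m = 19.34 mm
28.46 mm > 19.34 mm, so A is larger.
Final answer: A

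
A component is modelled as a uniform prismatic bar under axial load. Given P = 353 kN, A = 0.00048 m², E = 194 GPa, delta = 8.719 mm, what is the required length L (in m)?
Model: a uniform prismatic bar under axial load, so delta = (P·L) / (A·E).
Solve for L: L = (delta·A·E) / P.
Convert to SI units:
  P = 353 kN = 353000 N
  E = 194 GPa = 1.94 × 10¹¹ Pa
  delta = 8.719 mm = 0.008719 m
Substitute:
  L = (0.008719 × 0.00048 × (1.94 × 10¹¹)) / 353000
  L = 2.3 m
Final answer: L = 2.3 m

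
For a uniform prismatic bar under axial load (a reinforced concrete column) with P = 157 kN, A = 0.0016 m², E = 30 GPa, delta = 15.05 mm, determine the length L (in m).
Model: a uniform prismatic bar under axial load, so delta = (P·L) / (A·E).
Solve for L: L = (delta·A·E) / P.
Convert to SI units:
  P = 157 kN = 157000 N
  E = 30 GPa = 3 × 10¹⁰ Pa
  delta = 15.05 mm = 0.01505 m
Substitute:
  L = (0.01505 × 0.0016 × (3 × 10¹⁰)) / 157000
  L = 4.601 m
Final answer: L = 4.601 m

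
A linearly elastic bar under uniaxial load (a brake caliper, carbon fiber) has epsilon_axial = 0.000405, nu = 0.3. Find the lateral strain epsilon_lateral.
Model: a linearly elastic bar under uniaxial load, so epsilon_lateral = -nu·epsilon_axial.
Substitute:
  epsilon_lateral = -(0.3 × 0.000405)
  epsilon_lateral = -0.0001215
Final answer: epsilon_lateral = -0.0001215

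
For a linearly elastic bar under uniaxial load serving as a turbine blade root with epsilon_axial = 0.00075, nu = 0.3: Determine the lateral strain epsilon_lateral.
Model: a linearly elastic bar under uniaxial load, so epsilon_lateral = -nu·epsilon_axial.
Substitute:
  epsilon_lateral = -(0.3 × 0.00075)
  epsilon_lateral = -0.000225
Final answer: epsilon_lateral = -0.000225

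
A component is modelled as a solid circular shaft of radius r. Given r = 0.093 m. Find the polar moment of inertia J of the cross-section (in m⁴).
Model: a solid circular shaft of radius r, so J = (π·r^4) / 2.
Substitute:
  J = (π × 0.093^4) / 2
  J = 0.0001175 m⁴
Final answer: J = 0.0001175 m⁴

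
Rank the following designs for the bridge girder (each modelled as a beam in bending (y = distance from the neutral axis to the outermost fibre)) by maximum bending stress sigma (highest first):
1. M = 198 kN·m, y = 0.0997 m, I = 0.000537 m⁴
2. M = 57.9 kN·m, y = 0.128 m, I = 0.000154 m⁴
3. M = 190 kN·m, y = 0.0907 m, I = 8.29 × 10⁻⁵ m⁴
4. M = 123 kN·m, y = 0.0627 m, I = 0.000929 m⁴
Model: a beam in bending (y = distance from the neutral axis to the outermost fibre), so sigma = (M·y) / I (SI units).
  Case 1: sigma = (198000 × 0.0997) / 0.000537 = 3.676 × 10⁷ Pa = 36.76 MPa
  Case 2: sigma = (57900 × 0.128) / 0.000154 = 4.812 × 10⁷ Pa = 48.12 MPa
  Case 3: sigma = (190000 × 0.0907) / (8.29 × 10⁻⁵) = 2.079 × 10⁸ Pa = 207.9 MPa
  Case 4: sigma = (123000 × 0.0627) / 0.000929 = 8.302 × 10⁶ Pa = 8.302 MPa
Ordering: 207.9 MPa (case 3) > 48.12 MPa (case 2) > 36.76 MPa (case 1) > 8.302 MPa (case 4)
Final answer: 3, 2, 1, 4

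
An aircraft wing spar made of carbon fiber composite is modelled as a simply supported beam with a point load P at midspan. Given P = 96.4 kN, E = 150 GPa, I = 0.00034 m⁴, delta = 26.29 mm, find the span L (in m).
Model: a simply supported beam with a point load P at midspan, so delta = (P·L^3) / (48·E·I).
Solve for L: L = ((48·delta·E·I) / P)^(1/3).
Convert to SI units:
  P = 96.4 kN = 96400 N
  E = 150 GPa = 1.5 × 10¹¹ Pa
  delta = 26.29 mm = 0.02629 m
Substitute:
  L = ((48 × 0.02629 × (1.5 × 10¹¹) × 0.00034) / 96400)^(1/3)
  L = 8.74 m
Final answer: L = 8.74 m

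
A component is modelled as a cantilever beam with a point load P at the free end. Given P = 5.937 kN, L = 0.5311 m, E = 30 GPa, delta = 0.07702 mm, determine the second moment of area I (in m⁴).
Model: a cantilever beam with a point load P at the free end, so delta = (P·L^3) / (3·E·I).
Solve for I: I = (P·L^3) / (3·delta·E).
Convert to SI units:
  P = 5.937 kN = 5937 N
  E = 30 GPa = 3 × 10¹⁰ Pa
  delta = 0.07702 mm = 7.702 × 10⁻⁵ m
Substitute:
  I = (5937 × 0.5311^3) / (3 × (7.702 × 10⁻⁵) × (3 × 10¹⁰))
  I = 0.0001283 m⁴
Final answer: I = 0.0001283 m⁴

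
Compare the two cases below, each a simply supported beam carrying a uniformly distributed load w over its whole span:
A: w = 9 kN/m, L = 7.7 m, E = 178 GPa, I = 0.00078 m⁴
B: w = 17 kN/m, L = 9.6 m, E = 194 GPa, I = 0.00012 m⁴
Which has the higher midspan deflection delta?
Model: a simply supported beam carrying a uniformly distributed load w over its whole span, so delta = (5·w·L^4) / (384·E·I) (SI units).
  A: delta = (5 × 9000 × 7.7^4) / (384 × (1.78 × 10¹¹) × 0.00078) = 0.002967 m = 2.967 mm
  B: delta = (5 × 17000 × 9.6^4) / (384 × (1.94 × 10¹¹) × 0.00012) = 0.08076 m = 80.76 mm
80.76 mm > 2.967 mm, so B is larger.
Final answer: B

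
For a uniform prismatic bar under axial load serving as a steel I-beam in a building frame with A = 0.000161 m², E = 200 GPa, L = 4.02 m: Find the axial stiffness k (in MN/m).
Model: a uniform prismatic bar under axial load, so k = (A·E) / L.
Convert to SI units:
  E = 200 GPa = 2 × 10¹¹ Pa
Substitute:
  k = (0.000161 × (2 × 10¹¹)) / 4.02
  k = 8.01 × 10⁶ N/m
Convert: k = 8.01 × 10⁶ N/m = 8.01 MN/m
Final answer: k = 8.01 MN/m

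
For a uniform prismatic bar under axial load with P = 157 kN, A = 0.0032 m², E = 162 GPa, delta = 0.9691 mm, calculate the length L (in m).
Model: a uniform prismatic bar under axial load, so delta = (P·L) / (A·E).
Solve for L: L = (delta·A·E) / P.
Convert to SI units:
  P = 157 kN = 157000 N
  E = 162 GPa = 1.62 × 10¹¹ Pa
  delta = 0.9691 mm = 0.0009691 m
Substitute:
  L = (0.0009691 × 0.0032 × (1.62 × 10¹¹)) / 157000
  L = 3.2 m
Final answer: L = 3.2 m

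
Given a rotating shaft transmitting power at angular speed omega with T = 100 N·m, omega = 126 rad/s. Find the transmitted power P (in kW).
Model: a rotating shaft transmitting power at angular speed omega, so P = T·omega.
Substitute:
  P = 100 × 126
  P = 12600 W
Convert: P = 12600 W = 12.6 kW
Final answer: P = 12.6 kW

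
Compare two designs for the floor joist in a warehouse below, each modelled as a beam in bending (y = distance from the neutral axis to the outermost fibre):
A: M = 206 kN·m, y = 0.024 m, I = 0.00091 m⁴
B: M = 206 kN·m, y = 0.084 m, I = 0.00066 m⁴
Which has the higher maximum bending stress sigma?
Model: a beam in bending (y = distance from the neutral axis to the outermost fibre), so sigma = (M·y) / I (SI units).
  A: sigma = (206000 × 0.024) / 0.00091 = 5.433 × 10⁶ Pa = 5.433 MPa
  B: sigma = (206000 × 0.084) / 0.00066 = 2.622 × 10⁷ Pa = 26.22 MPa
26.22 MPa > 5.433 MPa, so B is larger.
Final answer: B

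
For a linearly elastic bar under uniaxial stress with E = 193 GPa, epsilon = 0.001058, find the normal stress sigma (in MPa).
Model: a linearly elastic bar under uniaxial stress, so epsilon = sigma / E.
Solve for sigma: sigma = epsilon·E.
Convert to SI units:
  E = 193 GPa = 1.93 × 10¹¹ Pa
Substitute:
  sigma = 0.001058 × (1.93 × 10¹¹)
  sigma = 2.042 × 10⁸ Pa
Convert: sigma = 2.042 × 10⁸ Pa = 204.2 MPa
Final answer: sigma = 204.2 MPa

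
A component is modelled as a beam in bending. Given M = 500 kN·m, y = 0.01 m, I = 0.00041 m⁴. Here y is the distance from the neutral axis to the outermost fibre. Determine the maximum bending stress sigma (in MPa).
Model: a beam in bending, so sigma = (M·y) / I.
Convert to SI units:
  M = 500 kN·m = 500000 N·m
Substitute:
  sigma = (500000 × 0.01) / 0.00041
  sigma = 1.22 × 10⁷ Pa
Convert: sigma = 1.22 × 10⁷ Pa = 12.2 MPa
Final answer: sigma = 12.2 MPa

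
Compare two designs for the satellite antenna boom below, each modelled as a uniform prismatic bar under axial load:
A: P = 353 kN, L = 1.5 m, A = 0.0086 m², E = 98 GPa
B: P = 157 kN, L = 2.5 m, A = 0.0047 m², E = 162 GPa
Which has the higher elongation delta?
Model: a uniform prismatic bar under axial load, so delta = (P·L) / (A·E) (SI units).
  A: delta = (353000 × 1.5) / (0.0086 × (9.8 × 10¹⁰)) = 0.0006283 m = 0.6283 mm
  B: delta = (157000 × 2.5) / (0.0047 × (1.62 × 10¹¹)) = 0.0005155 m = 0.5155 mm
0.6283 mm > 0.5155 mm, so A is larger.
Final answer: A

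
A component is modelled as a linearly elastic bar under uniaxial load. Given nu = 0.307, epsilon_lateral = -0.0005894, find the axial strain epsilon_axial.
Model: a linearly elastic bar under uniaxial load, so epsilon_lateral = -nu·epsilon_axial.
Solve for epsilon_axial: epsilon_axial = -epsilon_lateral / nu.
Substitute:
  epsilon_axial = -(-0.0005894) / 0.307
  epsilon_axial = 0.00192
Final answer: epsilon_axial = 0.00192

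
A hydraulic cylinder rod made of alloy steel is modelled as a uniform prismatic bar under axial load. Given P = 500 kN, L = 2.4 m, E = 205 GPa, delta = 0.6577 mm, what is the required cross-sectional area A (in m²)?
Model: a uniform prismatic bar under axial load, so delta = (P·L) / (A·E).
Solve for A: A = (P·L) / (delta·E).
Convert to SI units:
  P = 500 kN = 500000 N
  E = 205 GPa = 2.05 × 10¹¹ Pa
  delta = 0.6577 mm = 0.0006577 m
Substitute:
  A = (500000 × 2.4) / (0.0006577 × (2.05 × 10¹¹))
  A = 0.0089 m²
Final answer: A = 0.0089 m²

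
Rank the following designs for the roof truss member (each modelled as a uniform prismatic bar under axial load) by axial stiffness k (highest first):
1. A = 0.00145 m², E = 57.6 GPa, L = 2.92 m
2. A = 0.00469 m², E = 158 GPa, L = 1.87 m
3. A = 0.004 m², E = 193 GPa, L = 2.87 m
Model: a uniform prismatic bar under axial load, so k = (A·E) / L (SI units).
  Case 1: k = (0.00145 × (5.76 × 10¹⁰)) / 2.92 = 2.86 × 10⁷ N/m = 28.6 MN/m
  Case 2: k = (0.00469 × (1.58 × 10¹¹)) / 1.87 = 3.963 × 10⁸ N/m = 396.3 MN/m
  Case 3: k = (0.004 × (1.93 × 10¹¹)) / 2.87 = 2.69 × 10⁸ N/m = 269 MN/m
Ordering: 396.3 MN/m (case 2) > 269 MN/m (case 3) > 28.6 MN/m (case 1)
Final answer: 2, 3, 1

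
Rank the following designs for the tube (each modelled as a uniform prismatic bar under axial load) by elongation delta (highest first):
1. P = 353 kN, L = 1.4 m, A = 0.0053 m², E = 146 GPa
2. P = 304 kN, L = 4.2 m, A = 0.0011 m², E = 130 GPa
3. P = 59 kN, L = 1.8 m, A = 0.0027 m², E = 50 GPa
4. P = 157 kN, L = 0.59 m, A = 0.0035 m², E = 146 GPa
Model: a uniform prismatic bar under axial load, so delta = (P·L) / (A·E) (SI units).
  Case 1: delta = (353000 × 1.4) / (0.0053 × (1.46 × 10¹¹)) = 0.0006387 m = 0.6387 mm
  Case 2: delta = (304000 × 4.2) / (0.0011 × (1.3 × 10¹¹)) = 0.008929 m = 8.929 mm
  Case 3: delta = (59000 × 1.8) / (0.0027 × (5 × 10¹⁰)) = 0.0007867 m = 0.7867 mm
  Case 4: delta = (157000 × 0.59) / (0.0035 × (1.46 × 10¹¹)) = 0.0001813 m = 0.1813 mm
Ordering: 8.929 mm (case 2) > 0.7867 mm (case 3) > 0.6387 mm (case 1) > 0.1813 mm (case 4)
Final answer: 2, 3, 1, 4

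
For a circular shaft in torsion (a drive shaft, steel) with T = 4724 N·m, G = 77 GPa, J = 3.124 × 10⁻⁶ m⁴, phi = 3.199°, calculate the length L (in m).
Model: a circular shaft in torsion, so phi = (T·L) / (G·J).
Solve for L: L = (phi·G·J) / T.
Convert to SI units:
  G = 77 GPa = 7.7 × 10¹⁰ Pa
  phi = 3.199° = 0.05583 rad
Substitute:
  L = (0.05583 × (7.7 × 10¹⁰) × (3.124 × 10⁻⁶)) / 4724
  L = 2.843 m
Final answer: L = 2.843 m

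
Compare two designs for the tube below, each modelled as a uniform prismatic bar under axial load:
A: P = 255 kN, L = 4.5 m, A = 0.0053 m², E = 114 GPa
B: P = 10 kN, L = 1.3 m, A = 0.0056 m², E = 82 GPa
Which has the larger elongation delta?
Model: a uniform prismatic bar under axial load, so delta = (P·L) / (A·E) (SI units).
  A: delta = (255000 × 4.5) / (0.0053 × (1.14 × 10¹¹)) = 0.001899 m = 1.899 mm
  B: delta = (10000 × 1.3) / (0.0056 × (8.2 × 10¹⁰)) = 2.831 × 10⁻⁵ m = 0.02831 mm
1.899 mm > 0.02831 mm, so A is larger.
Final answer: A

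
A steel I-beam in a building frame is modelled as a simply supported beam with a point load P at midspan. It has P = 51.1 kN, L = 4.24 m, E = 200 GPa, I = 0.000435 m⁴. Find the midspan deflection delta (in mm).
Model: a simply supported beam with a point load P at midspan, so delta = (P·L^3) / (48·E·I).
Convert to SI units:
  P = 51.1 kN = 51100 N
  E = 200 GPa = 2 × 10¹¹ Pa
Substitute:
  delta = (51100 × 4.24^3) / (48 × (2 × 10¹¹) × 0.000435)
  delta = 0.0009327 m
Convert: delta = 0.0009327 m = 0.9327 mm
Final answer: delta = 0.9327 mm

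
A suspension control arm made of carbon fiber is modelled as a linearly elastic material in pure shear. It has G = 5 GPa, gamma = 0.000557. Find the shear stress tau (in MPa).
Model: a linearly elastic material in pure shear, so tau = G·gamma.
Convert to SI units:
  G = 5 GPa = 5 × 10⁹ Pa
Substitute:
  tau = (5 × 10⁹) × 0.000557
  tau = 2.785 × 10⁶ Pa
Convert: tau = 2.785 × 10⁶ Pa = 2.785 MPa
Final answer: tau = 2.785 MPa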